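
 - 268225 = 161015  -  429240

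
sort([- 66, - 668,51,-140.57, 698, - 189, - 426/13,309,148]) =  [ - 668, - 189, - 140.57, - 66, - 426/13,51 , 148, 309, 698]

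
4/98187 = 4/98187= 0.00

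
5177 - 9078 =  - 3901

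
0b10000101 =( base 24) 5d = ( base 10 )133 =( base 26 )53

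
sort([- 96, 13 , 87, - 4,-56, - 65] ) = [ - 96 , - 65,-56,- 4, 13,87]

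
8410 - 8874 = -464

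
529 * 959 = 507311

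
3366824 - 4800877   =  -1434053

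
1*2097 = 2097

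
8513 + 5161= 13674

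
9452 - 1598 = 7854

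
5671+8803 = 14474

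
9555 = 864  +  8691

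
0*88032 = 0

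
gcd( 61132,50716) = 124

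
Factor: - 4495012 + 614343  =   - 13^1*298513^1 =- 3880669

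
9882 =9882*1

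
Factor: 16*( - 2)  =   - 2^5 =-  32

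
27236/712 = 38 + 45/178=38.25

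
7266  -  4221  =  3045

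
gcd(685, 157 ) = 1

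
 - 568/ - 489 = 568/489 =1.16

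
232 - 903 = -671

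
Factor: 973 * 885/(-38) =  - 2^(-1)*3^1*5^1  *  7^1*19^( - 1 )*59^1*  139^1 = - 861105/38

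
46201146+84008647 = 130209793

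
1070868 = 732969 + 337899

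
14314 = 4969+9345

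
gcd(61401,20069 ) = 1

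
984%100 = 84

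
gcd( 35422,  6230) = 178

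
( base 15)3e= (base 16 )3B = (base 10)59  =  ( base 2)111011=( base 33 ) 1q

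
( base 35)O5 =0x34d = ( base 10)845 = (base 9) 1138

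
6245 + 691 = 6936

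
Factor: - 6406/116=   -  2^ ( - 1 )*29^( -1 )*3203^1 = - 3203/58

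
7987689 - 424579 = 7563110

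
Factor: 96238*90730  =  8731673740=2^2*5^1*43^1 * 211^1*48119^1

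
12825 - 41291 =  - 28466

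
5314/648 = 8 + 65/324  =  8.20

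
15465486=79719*194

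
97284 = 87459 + 9825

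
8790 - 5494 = 3296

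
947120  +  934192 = 1881312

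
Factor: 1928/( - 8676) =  - 2^1*3^( - 2) = -2/9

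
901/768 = 1 + 133/768 = 1.17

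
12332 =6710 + 5622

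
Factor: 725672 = 2^3*90709^1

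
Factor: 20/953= 2^2*5^1*953^( - 1 )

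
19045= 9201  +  9844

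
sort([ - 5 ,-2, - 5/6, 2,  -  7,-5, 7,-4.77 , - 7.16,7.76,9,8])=[ - 7.16,-7, -5,-5 , - 4.77, - 2, - 5/6,  2 , 7,7.76,8, 9]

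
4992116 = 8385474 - 3393358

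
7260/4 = 1815 = 1815.00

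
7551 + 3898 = 11449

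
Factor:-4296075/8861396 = - 2^( - 2)*3^1*5^2*7^3 * 167^1*2215349^ ( - 1 )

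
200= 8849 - 8649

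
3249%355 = 54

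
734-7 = 727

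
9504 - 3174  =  6330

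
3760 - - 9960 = 13720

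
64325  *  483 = 31068975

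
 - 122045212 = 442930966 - 564976178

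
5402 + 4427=9829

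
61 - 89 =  - 28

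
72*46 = 3312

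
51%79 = 51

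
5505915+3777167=9283082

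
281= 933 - 652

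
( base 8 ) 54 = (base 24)1K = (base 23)1l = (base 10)44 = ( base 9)48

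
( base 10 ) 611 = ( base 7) 1532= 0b1001100011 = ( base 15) 2AB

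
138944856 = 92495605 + 46449251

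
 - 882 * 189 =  - 166698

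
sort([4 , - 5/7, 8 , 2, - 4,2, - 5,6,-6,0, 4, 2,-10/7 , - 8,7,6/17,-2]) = [ - 8,-6, - 5,-4,-2, - 10/7,-5/7,  0,6/17,  2, 2, 2,4,4, 6,  7, 8 ]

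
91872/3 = 30624=30624.00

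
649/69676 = 649/69676 = 0.01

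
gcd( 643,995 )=1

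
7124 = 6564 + 560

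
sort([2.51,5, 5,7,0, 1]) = [ 0, 1,2.51, 5,5,7 ]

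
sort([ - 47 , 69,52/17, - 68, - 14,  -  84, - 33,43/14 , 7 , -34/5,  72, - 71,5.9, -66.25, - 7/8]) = [-84, - 71, - 68, - 66.25, - 47, - 33, -14, - 34/5,-7/8,52/17,43/14 , 5.9, 7,  69, 72] 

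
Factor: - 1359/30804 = -2^(-2)*3^1*17^( - 1) = -  3/68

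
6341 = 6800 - 459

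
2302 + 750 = 3052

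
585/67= 585/67= 8.73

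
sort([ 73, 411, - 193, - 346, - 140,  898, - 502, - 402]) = [ - 502, - 402, - 346, - 193 , - 140, 73,411,898]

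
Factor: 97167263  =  71^1*89^1*15377^1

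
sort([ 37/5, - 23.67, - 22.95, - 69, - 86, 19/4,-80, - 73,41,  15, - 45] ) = [ - 86, - 80, - 73, - 69, - 45, -23.67,- 22.95, 19/4,37/5,15, 41 ]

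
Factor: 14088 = 2^3*3^1*587^1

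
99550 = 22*4525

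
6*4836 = 29016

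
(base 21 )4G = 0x64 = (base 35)2U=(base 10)100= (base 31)37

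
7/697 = 7/697 = 0.01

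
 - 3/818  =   - 3/818= - 0.00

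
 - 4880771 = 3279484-8160255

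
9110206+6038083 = 15148289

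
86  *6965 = 598990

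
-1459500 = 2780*(-525)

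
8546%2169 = 2039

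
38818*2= 77636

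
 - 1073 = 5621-6694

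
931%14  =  7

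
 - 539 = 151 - 690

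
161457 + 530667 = 692124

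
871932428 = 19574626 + 852357802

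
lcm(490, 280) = 1960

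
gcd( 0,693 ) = 693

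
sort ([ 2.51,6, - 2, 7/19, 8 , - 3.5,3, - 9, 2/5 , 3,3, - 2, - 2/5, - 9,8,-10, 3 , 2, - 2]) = [ - 10, - 9 , - 9, - 3.5 ,  -  2,  -  2, - 2 ,  -  2/5, 7/19, 2/5,  2,2.51,3,  3,  3, 3,6, 8, 8]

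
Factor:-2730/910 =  - 3^1 = - 3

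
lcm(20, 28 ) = 140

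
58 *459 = 26622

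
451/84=5+31/84=5.37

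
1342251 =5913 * 227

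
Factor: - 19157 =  - 19157^1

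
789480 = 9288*85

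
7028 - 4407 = 2621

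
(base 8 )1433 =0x31B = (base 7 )2214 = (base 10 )795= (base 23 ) 1BD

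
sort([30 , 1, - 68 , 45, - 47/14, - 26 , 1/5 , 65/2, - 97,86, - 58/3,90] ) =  [-97 , - 68, - 26, - 58/3, - 47/14,1/5,1, 30,65/2, 45 , 86, 90 ]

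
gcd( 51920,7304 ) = 88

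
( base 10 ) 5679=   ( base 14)20D9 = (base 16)162f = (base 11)42a3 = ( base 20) E3J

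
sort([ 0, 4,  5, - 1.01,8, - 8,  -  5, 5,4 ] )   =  [-8, - 5, - 1.01 , 0,4,4, 5, 5, 8]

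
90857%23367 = 20756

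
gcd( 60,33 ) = 3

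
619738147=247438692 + 372299455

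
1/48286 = 1/48286 = 0.00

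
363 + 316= 679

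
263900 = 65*4060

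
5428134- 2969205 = 2458929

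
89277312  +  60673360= 149950672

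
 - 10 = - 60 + 50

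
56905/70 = 11381/14 = 812.93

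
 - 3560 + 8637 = 5077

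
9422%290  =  142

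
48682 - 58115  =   - 9433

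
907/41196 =907/41196 = 0.02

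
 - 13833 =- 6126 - 7707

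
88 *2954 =259952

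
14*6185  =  86590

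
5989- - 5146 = 11135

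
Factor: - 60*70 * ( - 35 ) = 147000 = 2^3*3^1 * 5^3 * 7^2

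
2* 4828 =9656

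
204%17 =0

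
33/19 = 1+14/19 = 1.74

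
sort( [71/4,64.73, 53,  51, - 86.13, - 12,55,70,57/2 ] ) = [-86.13, - 12,71/4, 57/2,51,53,55,64.73, 70 ] 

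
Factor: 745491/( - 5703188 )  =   - 2^ ( - 2) * 3^1*43^1*5779^1*1425797^ ( - 1)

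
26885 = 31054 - 4169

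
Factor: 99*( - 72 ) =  - 2^3*3^4*11^1 = - 7128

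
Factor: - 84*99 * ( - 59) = 2^2*3^3 *7^1*11^1*59^1 = 490644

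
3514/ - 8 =-440 + 3/4=- 439.25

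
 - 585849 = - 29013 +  - 556836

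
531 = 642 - 111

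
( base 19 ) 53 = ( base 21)4E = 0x62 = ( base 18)58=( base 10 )98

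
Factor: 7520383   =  13^1*31^1*18661^1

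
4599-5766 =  - 1167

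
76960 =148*520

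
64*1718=109952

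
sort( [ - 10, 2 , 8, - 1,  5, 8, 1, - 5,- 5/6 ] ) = [- 10, - 5,-1,- 5/6,1, 2,5, 8, 8]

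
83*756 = 62748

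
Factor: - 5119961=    - 7^3*11^1*23^1*59^1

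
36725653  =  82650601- 45924948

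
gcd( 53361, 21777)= 21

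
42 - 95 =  - 53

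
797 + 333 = 1130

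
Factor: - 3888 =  - 2^4 * 3^5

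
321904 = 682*472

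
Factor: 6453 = 3^3*239^1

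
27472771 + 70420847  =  97893618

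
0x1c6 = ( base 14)246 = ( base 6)2034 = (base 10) 454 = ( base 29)FJ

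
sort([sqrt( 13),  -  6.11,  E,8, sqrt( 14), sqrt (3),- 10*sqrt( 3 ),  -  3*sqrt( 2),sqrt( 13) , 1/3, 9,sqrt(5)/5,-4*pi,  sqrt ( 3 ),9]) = [ - 10*sqrt( 3 ), - 4* pi , - 6.11 , - 3*sqrt( 2 ), 1/3, sqrt( 5)/5 , sqrt( 3), sqrt( 3 ),E,sqrt( 13) , sqrt( 13),sqrt( 14)  ,  8 , 9, 9]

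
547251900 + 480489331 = 1027741231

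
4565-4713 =-148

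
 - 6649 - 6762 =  - 13411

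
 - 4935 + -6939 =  - 11874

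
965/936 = 965/936 = 1.03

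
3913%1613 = 687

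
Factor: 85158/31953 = 28386/10651 = 2^1*3^2* 19^1 * 83^1*10651^( - 1) 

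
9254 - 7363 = 1891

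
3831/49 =3831/49 = 78.18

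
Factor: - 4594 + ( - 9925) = - 14519 = - 14519^1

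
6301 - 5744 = 557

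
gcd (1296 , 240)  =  48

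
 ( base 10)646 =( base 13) 3A9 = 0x286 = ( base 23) 152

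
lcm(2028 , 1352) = 4056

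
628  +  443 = 1071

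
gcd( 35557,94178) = 961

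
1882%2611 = 1882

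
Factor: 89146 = 2^1*29^2*53^1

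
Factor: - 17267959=-157^1*109987^1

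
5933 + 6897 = 12830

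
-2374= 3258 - 5632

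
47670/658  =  72 + 21/47 = 72.45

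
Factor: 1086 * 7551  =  2^1*3^3 * 181^1*839^1 = 8200386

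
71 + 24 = 95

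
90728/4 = 22682= 22682.00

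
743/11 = 743/11 =67.55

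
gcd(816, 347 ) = 1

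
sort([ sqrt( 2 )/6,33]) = [sqrt (2 ) /6,33 ]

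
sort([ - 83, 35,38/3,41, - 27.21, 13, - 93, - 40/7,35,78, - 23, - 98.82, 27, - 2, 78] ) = [ - 98.82, - 93 , - 83,-27.21 , - 23,  -  40/7, - 2, 38/3, 13,27,35, 35,  41, 78,78]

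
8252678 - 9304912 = - 1052234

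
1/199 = 1/199 = 0.01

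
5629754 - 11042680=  - 5412926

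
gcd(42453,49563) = 9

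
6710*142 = 952820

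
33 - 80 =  - 47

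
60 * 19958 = 1197480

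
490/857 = 490/857 = 0.57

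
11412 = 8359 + 3053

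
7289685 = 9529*765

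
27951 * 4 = 111804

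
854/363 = 2 + 128/363 =2.35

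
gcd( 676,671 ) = 1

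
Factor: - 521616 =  - 2^4 *3^1*10867^1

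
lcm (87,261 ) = 261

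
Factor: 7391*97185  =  3^1*5^1 * 11^1*19^2*31^1*389^1 =718294335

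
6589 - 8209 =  - 1620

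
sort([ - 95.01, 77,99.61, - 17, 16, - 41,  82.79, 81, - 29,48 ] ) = [ - 95.01, - 41, - 29, - 17, 16,48 , 77,  81,82.79,99.61 ] 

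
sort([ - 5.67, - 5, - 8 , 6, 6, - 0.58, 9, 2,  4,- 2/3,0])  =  [ - 8,-5.67, - 5, - 2/3,- 0.58,  0,2, 4, 6 , 6, 9]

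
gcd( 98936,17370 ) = 2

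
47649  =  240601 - 192952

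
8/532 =2/133  =  0.02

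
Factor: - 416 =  - 2^5*13^1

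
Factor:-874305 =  - 3^2*5^1 * 19429^1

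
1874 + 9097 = 10971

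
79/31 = 2 +17/31 = 2.55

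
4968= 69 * 72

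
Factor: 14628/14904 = 53/54= 2^( - 1)*3^( - 3 )*53^1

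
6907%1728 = 1723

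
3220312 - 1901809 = 1318503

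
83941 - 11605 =72336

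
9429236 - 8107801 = 1321435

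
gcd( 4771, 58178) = 1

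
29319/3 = 9773 = 9773.00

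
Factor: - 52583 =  - 52583^1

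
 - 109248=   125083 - 234331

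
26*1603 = 41678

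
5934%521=203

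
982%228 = 70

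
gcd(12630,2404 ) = 2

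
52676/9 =5852 + 8/9 = 5852.89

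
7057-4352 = 2705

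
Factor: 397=397^1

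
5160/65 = 1032/13=   79.38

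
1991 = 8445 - 6454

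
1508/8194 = 754/4097=0.18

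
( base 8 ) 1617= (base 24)1DN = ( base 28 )14F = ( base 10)911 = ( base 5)12121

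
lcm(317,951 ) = 951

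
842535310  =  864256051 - 21720741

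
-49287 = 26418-75705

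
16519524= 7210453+9309071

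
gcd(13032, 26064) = 13032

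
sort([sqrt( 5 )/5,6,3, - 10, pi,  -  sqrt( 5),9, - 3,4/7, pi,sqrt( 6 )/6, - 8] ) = [ - 10, - 8, - 3,-sqrt( 5),sqrt( 6)/6, sqrt( 5)/5,4/7,3, pi,pi,6,9]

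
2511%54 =27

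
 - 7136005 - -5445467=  - 1690538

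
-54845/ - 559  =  54845/559 = 98.11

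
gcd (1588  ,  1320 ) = 4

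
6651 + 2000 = 8651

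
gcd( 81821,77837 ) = 1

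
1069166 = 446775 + 622391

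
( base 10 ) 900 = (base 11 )749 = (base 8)1604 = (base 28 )144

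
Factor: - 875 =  - 5^3*7^1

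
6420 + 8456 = 14876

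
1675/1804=1675/1804 = 0.93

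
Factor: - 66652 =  - 2^2*19^1*877^1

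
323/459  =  19/27= 0.70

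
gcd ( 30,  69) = 3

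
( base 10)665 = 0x299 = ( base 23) 15L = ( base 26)pf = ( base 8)1231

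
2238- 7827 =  - 5589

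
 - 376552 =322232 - 698784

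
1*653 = 653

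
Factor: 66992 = 2^4*53^1*79^1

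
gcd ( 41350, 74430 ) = 8270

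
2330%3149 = 2330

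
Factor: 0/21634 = 0= 0^1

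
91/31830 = 91/31830 = 0.00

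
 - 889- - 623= - 266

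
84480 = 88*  960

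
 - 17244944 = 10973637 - 28218581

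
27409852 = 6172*4441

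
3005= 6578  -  3573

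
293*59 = 17287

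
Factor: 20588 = 2^2* 5147^1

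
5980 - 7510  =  -1530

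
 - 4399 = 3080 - 7479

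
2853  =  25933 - 23080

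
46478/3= 46478/3 = 15492.67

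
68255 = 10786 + 57469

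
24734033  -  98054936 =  - 73320903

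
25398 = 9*2822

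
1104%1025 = 79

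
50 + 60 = 110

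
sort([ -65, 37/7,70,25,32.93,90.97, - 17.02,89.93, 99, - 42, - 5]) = [ - 65, - 42, - 17.02, - 5,37/7,25,32.93, 70, 89.93, 90.97,99] 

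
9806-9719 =87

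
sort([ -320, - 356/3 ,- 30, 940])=[ - 320, - 356/3, - 30, 940 ]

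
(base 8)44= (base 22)1e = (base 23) 1d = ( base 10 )36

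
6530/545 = 11+107/109 = 11.98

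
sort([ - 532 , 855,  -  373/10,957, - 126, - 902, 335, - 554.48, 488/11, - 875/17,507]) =[ - 902, - 554.48 , - 532, - 126 , - 875/17, - 373/10, 488/11,335, 507, 855,957 ]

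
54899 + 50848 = 105747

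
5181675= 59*87825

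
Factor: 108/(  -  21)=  - 2^2*3^2*7^( - 1 ) = - 36/7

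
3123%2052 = 1071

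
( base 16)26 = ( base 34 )14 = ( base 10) 38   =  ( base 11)35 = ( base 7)53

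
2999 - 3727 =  - 728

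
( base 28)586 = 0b1000000110110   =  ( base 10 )4150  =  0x1036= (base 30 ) 4ia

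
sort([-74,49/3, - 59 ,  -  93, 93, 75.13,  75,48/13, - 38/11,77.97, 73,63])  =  [ - 93,  -  74,-59, - 38/11, 48/13,49/3,63 , 73, 75, 75.13,77.97,93]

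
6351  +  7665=14016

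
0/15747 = 0  =  0.00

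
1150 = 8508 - 7358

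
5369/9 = 596 + 5/9 =596.56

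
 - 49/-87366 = 49/87366 =0.00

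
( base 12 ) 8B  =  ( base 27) 3q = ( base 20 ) 57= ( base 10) 107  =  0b1101011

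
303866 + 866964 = 1170830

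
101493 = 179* 567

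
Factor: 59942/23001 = 86/33 = 2^1*3^(  -  1 )*11^( - 1)*43^1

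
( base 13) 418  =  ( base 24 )151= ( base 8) 1271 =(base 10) 697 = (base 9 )854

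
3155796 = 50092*63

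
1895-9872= - 7977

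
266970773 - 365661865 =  - 98691092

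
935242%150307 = 33400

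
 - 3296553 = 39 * ( - 84527)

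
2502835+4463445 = 6966280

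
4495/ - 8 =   -  4495/8 = - 561.88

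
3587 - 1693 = 1894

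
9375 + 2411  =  11786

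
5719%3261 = 2458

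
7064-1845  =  5219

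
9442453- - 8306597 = 17749050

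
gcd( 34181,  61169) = 1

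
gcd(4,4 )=4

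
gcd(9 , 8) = 1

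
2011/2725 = 2011/2725 = 0.74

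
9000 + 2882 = 11882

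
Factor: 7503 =3^1*41^1*61^1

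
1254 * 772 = 968088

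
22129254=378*58543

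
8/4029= 8/4029 = 0.00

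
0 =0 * 4787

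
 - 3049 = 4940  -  7989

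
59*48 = 2832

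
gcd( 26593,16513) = 7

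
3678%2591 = 1087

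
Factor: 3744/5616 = 2/3  =  2^1 * 3^(- 1)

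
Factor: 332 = 2^2*83^1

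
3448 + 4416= 7864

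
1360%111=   28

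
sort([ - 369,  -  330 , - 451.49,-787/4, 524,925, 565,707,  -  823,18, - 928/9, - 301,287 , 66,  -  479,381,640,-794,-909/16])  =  [ -823,-794,-479,-451.49, - 369,-330, - 301,  -  787/4, - 928/9,-909/16, 18, 66 , 287  ,  381, 524,565,640,707 , 925]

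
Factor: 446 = 2^1* 223^1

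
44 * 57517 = 2530748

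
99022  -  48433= 50589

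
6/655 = 6/655 = 0.01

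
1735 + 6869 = 8604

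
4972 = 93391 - 88419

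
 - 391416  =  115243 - 506659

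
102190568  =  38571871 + 63618697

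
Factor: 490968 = 2^3*3^3*2273^1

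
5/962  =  5/962  =  0.01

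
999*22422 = 22399578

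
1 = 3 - 2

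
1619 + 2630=4249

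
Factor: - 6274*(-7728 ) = 48485472 = 2^5*3^1 * 7^1*23^1*3137^1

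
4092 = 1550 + 2542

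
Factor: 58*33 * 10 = 19140=2^2* 3^1*5^1*11^1 * 29^1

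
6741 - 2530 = 4211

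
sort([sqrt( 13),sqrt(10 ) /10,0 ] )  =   [ 0,sqrt (10 )/10 , sqrt(13)]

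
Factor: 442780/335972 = 5^1*7^( - 1) *71^(  -  1)*131^1=655/497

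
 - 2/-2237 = 2/2237  =  0.00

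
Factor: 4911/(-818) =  - 2^( - 1)*3^1*409^( - 1) * 1637^1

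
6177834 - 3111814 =3066020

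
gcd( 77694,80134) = 2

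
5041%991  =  86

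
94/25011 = 94/25011 = 0.00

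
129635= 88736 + 40899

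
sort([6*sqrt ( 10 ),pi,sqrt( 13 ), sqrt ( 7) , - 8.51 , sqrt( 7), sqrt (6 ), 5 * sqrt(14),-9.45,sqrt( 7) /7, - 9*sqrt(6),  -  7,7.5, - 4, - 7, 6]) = [ - 9*sqrt(6 ),-9.45 , - 8.51, - 7,  -  7,-4,sqrt(7 ) /7, sqrt( 6 ), sqrt(7), sqrt( 7), pi , sqrt ( 13),6, 7.5, 5 * sqrt( 14), 6*sqrt(10 )]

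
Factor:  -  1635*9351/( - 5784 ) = 5096295/1928 = 2^(-3 )*3^2 * 5^1*109^1*241^ (-1 )*1039^1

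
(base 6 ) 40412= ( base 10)5336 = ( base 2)1010011011000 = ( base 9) 7278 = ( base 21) c22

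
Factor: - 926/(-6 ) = 3^( - 1) *463^1 = 463/3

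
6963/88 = 633/8 = 79.12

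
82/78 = 41/39= 1.05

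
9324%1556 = 1544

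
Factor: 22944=2^5*3^1 * 239^1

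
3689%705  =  164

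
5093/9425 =5093/9425= 0.54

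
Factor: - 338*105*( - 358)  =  2^2 * 3^1*5^1*7^1*13^2*  179^1 = 12705420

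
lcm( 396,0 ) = 0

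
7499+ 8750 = 16249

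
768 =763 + 5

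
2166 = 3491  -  1325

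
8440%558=70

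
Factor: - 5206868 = -2^2*  59^1*22063^1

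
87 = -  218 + 305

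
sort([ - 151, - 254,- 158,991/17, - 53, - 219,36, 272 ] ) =[ - 254,-219, - 158,  -  151, - 53,36,991/17,272 ] 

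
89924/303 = 296  +  236/303 = 296.78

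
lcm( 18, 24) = 72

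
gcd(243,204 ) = 3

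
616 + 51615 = 52231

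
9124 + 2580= 11704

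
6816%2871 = 1074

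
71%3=2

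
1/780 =1/780 = 0.00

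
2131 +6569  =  8700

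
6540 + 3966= 10506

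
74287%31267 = 11753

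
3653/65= 281/5 = 56.20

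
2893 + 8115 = 11008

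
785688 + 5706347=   6492035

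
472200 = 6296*75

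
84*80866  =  6792744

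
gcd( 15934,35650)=62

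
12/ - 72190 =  - 6/36095 = - 0.00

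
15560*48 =746880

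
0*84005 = 0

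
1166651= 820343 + 346308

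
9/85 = 9/85 =0.11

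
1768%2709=1768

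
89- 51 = 38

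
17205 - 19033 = - 1828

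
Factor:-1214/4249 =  - 2^1*7^( - 1 )  =  - 2/7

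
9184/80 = 114 + 4/5 = 114.80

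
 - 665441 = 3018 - 668459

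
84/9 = 28/3 = 9.33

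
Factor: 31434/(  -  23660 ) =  - 2^( - 1) * 3^1*5^( - 1)*7^( - 1 ) * 31^1 = - 93/70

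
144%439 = 144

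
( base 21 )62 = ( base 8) 200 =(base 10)128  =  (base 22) 5i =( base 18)72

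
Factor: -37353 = -3^1*12451^1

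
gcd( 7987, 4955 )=1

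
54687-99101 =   -  44414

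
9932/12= 2483/3 = 827.67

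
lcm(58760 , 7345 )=58760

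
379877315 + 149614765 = 529492080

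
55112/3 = 18370 + 2/3=18370.67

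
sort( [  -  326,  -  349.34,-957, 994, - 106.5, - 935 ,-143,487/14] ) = [ - 957,-935, - 349.34, - 326, - 143 , - 106.5,487/14  ,  994]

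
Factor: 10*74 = 2^2*5^1*  37^1 = 740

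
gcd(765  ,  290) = 5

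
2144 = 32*67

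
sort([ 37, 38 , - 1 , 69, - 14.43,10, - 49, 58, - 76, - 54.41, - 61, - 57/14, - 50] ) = [ - 76 , - 61 , - 54.41, - 50 ,-49,-14.43,-57/14, - 1  ,  10, 37 , 38,58,  69 ] 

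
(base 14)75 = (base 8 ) 147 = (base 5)403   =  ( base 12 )87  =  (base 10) 103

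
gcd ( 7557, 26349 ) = 3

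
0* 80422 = 0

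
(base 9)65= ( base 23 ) 2d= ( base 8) 73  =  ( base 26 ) 27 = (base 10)59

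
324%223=101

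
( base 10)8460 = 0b10000100001100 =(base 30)9C0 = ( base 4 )2010030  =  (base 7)33444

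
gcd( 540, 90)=90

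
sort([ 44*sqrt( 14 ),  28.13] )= [28.13,44*sqrt(14 ) ] 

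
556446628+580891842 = 1137338470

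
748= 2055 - 1307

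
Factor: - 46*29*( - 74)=2^2 * 23^1*29^1  *37^1=98716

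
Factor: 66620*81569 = 5434126780 = 2^2*5^1*3331^1*81569^1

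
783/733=1+50/733 = 1.07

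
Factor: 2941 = 17^1*173^1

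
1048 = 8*131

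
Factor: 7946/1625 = 2^1*5^ ( - 3 )*13^( - 1)*29^1*137^1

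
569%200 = 169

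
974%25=24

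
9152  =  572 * 16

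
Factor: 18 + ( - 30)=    - 12 = - 2^2*3^1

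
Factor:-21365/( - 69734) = 2^ ( -1)*5^1*7^ (-1 )*17^(-1 )*293^ ( - 1 )*4273^1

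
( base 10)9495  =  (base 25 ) f4k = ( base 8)22427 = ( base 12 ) 55b3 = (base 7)36453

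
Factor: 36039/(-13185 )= - 3^(- 1)*5^( - 1 )*41^1 = -41/15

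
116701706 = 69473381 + 47228325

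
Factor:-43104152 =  - 2^3*7^1*13^1*59209^1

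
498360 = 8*62295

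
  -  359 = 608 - 967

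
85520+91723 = 177243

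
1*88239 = 88239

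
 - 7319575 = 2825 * (-2591 ) 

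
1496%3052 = 1496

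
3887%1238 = 173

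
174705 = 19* 9195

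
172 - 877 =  - 705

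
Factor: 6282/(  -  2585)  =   - 2^1*3^2*5^(  -  1)*11^( - 1 )*47^( - 1 ) * 349^1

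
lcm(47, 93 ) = 4371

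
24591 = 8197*3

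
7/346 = 7/346  =  0.02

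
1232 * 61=75152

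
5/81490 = 1/16298 = 0.00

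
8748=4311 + 4437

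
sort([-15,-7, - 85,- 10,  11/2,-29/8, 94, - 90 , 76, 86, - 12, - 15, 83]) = [ - 90,-85, - 15 ,  -  15,- 12, - 10, - 7, - 29/8 , 11/2,76,83 , 86,  94 ]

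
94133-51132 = 43001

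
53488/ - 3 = -53488/3 = -17829.33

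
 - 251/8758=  - 251/8758 = -0.03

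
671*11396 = 7646716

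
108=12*9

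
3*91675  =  275025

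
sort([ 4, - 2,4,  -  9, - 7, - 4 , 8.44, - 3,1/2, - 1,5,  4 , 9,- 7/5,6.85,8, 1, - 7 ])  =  [-9 , - 7, - 7, -4, - 3, - 2, - 7/5,-1,1/2,1,4,4,4,5,6.85,8,8.44, 9]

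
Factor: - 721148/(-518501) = 2^2 *83^(-1)*6247^( - 1 ) * 180287^1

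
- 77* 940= - 72380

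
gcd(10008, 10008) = 10008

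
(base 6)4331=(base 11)821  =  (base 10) 991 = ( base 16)3df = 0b1111011111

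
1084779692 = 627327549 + 457452143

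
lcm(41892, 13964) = 41892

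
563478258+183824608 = 747302866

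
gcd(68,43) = 1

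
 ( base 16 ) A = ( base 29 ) a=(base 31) A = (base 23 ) A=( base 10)10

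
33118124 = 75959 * 436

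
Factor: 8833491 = 3^2*37^1*41^1*647^1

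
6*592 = 3552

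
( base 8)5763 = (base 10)3059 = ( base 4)233303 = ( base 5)44214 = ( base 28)3p7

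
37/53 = 37/53= 0.70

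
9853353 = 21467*459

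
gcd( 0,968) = 968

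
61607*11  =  677677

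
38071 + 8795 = 46866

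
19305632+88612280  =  107917912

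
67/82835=67/82835 = 0.00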